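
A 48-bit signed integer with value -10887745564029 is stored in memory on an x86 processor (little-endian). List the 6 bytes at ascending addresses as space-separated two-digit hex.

83 12 CB FF 18 F6

Two's complement of -10887745564029 in 48 bits: 10887745564029 = 0x09E70034ED7D; invert → 0xF618FFCB1282; add 1 → 0xF618FFCB1283.
Split into bytes (most-significant first): F6 18 FF CB 12 83.
In little-endian order the low byte comes first in memory.
So at ascending addresses the bytes are 83 12 CB FF 18 F6.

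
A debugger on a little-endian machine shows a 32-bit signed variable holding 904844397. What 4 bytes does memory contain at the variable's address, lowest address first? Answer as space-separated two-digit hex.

904844397 in hexadecimal, padded to 32 bits, is 0x35EED46D.
Split into bytes (most-significant first): 35 EE D4 6D.
Little-endian: lowest address holds the least-significant byte.
So at ascending addresses the bytes are 6D D4 EE 35.

6D D4 EE 35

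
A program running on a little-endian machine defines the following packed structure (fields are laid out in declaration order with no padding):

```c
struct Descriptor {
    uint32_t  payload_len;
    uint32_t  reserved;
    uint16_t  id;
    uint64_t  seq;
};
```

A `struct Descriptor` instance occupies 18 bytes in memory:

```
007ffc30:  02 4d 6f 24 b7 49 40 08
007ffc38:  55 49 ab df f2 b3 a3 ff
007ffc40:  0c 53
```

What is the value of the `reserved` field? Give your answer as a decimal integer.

`reserved` follows `payload_len` (4 bytes), so it starts at byte offset 4 and occupies 4 bytes.
Bytes at offsets 4..7: B7 49 40 08.
Little-endian stores the least-significant byte at the lowest address.
Reassemble most-significant byte first: 08 40 49 B7 → 0x084049B7.
0x084049B7 = 138430903.

138430903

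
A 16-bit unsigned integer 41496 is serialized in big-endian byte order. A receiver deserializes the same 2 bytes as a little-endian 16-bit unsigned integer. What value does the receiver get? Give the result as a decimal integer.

41496 in 16-bit hexadecimal is 0xA218.
Stored big-endian, the bytes at ascending addresses are A2 18.
Read back as little-endian, the first byte is least significant, giving 0x18A2.
0x18A2 = 6306.

6306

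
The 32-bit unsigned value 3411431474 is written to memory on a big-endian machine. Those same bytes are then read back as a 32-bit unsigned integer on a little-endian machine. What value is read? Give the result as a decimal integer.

3411431474 in 32-bit hexadecimal is 0xCB565032.
Stored big-endian, the bytes at ascending addresses are CB 56 50 32.
Read back as little-endian, the first byte is least significant, giving 0x325056CB.
0x325056CB = 844125899.

844125899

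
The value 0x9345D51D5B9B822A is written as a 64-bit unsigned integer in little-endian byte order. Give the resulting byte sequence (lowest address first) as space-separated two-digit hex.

2A 82 9B 5B 1D D5 45 93

Split into bytes (most-significant first): 93 45 D5 1D 5B 9B 82 2A.
Little-endian: lowest address holds the least-significant byte.
So at ascending addresses the bytes are 2A 82 9B 5B 1D D5 45 93.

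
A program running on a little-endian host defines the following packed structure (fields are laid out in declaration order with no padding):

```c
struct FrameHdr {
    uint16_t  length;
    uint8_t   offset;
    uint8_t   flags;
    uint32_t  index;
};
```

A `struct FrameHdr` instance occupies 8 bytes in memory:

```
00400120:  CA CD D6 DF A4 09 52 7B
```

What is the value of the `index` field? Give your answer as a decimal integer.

2068973988

`index` follows `length` (2 B), `offset` (1 B), `flags` (1 B), so it starts at offset 2 + 1 + 1 = 4 and occupies 4 bytes.
Bytes at offsets 4..7: A4 09 52 7B.
Little-endian: lowest address holds the least-significant byte.
Reassemble most-significant byte first: 7B 52 09 A4 → 0x7B5209A4.
0x7B5209A4 = 2068973988.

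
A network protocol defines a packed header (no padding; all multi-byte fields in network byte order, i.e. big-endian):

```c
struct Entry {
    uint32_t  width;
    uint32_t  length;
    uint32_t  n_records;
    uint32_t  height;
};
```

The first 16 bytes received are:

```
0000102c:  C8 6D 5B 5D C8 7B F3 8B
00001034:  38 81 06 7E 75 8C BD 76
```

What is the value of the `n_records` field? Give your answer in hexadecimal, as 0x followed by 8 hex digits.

`n_records` follows `width` (4 B), `length` (4 B), so it starts at offset 4 + 4 = 8 and occupies 4 bytes.
Bytes at offsets 8..11: 38 81 06 7E.
Big-endian: lowest address holds the most-significant byte.
The bytes are already most-significant first: 0x3881067E.

0x3881067E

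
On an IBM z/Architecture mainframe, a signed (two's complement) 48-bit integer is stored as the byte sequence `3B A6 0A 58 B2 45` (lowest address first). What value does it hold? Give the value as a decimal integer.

65584324194885

Big-endian stores the most-significant byte at the lowest address.
The bytes are already most-significant first: 0x3BA60A58B245.
0x3BA60A58B245 = 65584324194885.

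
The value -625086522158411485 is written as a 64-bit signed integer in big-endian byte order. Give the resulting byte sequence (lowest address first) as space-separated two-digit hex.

Two's complement of -625086522158411485 in 64 bits: 625086522158411485 = 0x08ACC0E14B22EEDD; invert → 0xF7533F1EB4DD1122; add 1 → 0xF7533F1EB4DD1123.
Split into bytes (most-significant first): F7 53 3F 1E B4 DD 11 23.
Big-endian stores the most-significant byte at the lowest address.
So the memory order matches the most-significant-first order: F7 53 3F 1E B4 DD 11 23.

F7 53 3F 1E B4 DD 11 23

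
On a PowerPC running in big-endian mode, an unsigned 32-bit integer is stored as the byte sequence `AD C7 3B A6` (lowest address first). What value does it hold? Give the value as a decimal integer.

Big-endian: lowest address holds the most-significant byte.
The bytes are already most-significant first: 0xADC73BA6.
0xADC73BA6 = 2915515302.

2915515302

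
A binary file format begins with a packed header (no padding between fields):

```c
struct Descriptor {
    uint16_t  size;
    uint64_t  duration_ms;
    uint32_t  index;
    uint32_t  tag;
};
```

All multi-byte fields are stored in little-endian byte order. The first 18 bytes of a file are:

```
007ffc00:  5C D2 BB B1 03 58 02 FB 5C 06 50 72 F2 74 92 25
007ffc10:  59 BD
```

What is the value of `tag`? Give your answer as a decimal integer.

3176736146

`tag` follows `size` (2 B), `duration_ms` (8 B), `index` (4 B), so it starts at offset 2 + 8 + 4 = 14 and occupies 4 bytes.
Bytes at offsets 14..17: 92 25 59 BD.
Little-endian: lowest address holds the least-significant byte.
Reassemble most-significant byte first: BD 59 25 92 → 0xBD592592.
0xBD592592 = 3176736146.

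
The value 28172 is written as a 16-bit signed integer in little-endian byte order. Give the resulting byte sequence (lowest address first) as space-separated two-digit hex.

28172 in hexadecimal, padded to 16 bits, is 0x6E0C.
Split into bytes (most-significant first): 6E 0C.
In little-endian order the low byte comes first in memory.
So at ascending addresses the bytes are 0C 6E.

0C 6E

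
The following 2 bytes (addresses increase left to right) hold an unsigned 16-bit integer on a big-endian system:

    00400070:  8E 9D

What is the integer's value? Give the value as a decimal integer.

Big-endian: lowest address holds the most-significant byte.
The bytes are already most-significant first: 0x8E9D.
0x8E9D = 36509.

36509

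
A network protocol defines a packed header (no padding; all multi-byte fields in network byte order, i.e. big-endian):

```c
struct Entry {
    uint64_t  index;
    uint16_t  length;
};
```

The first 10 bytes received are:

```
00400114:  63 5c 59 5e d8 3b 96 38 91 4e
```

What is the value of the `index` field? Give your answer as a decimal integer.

`index` is the first field, at byte offset 0, occupying 8 bytes.
Bytes at offsets 0..7: 63 5C 59 5E D8 3B 96 38.
Big-endian stores the most-significant byte at the lowest address.
The bytes are already most-significant first: 0x635C595ED83B9638.
0x635C595ED83B9638 = 7159695771501827640.

7159695771501827640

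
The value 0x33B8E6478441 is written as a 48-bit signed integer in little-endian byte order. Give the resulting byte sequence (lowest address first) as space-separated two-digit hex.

41 84 47 E6 B8 33

Split into bytes (most-significant first): 33 B8 E6 47 84 41.
In little-endian order the low byte comes first in memory.
So at ascending addresses the bytes are 41 84 47 E6 B8 33.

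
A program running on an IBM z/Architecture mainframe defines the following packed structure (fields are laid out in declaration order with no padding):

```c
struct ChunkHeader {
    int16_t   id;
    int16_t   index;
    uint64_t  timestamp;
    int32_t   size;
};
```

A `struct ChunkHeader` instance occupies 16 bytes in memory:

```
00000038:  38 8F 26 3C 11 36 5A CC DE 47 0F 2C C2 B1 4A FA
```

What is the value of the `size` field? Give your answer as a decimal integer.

`size` follows `id` (2 B), `index` (2 B), `timestamp` (8 B), so it starts at offset 2 + 2 + 8 = 12 and occupies 4 bytes.
Bytes at offsets 12..15: C2 B1 4A FA.
In big-endian order the high byte comes first in memory.
The bytes are already most-significant first: 0xC2B14AFA.
Top bit is set, so as a signed 32-bit value this is 0xC2B14AFA − 2^32 = -1028568326.

-1028568326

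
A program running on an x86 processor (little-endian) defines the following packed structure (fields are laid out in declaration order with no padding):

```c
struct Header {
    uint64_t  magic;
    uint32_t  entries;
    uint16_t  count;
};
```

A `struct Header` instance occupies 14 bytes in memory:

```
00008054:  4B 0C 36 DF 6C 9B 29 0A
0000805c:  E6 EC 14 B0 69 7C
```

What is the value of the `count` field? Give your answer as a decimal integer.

`count` follows `magic` (8 B), `entries` (4 B), so it starts at offset 8 + 4 = 12 and occupies 2 bytes.
Bytes at offsets 12..13: 69 7C.
Little-endian: lowest address holds the least-significant byte.
Reassemble most-significant byte first: 7C 69 → 0x7C69.
0x7C69 = 31849.

31849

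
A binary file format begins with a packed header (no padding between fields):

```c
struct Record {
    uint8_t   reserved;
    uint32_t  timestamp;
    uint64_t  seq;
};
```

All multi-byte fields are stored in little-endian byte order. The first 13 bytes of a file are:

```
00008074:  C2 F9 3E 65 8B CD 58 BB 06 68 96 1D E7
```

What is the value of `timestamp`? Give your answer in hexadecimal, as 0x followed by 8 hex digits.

`timestamp` follows `reserved` (1 byte), so it starts at byte offset 1 and occupies 4 bytes.
Bytes at offsets 1..4: F9 3E 65 8B.
Little-endian: lowest address holds the least-significant byte.
Reassemble most-significant byte first: 8B 65 3E F9 → 0x8B653EF9.

0x8B653EF9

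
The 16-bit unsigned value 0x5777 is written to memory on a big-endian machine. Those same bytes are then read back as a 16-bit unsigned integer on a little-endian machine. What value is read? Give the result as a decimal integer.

Stored big-endian, the bytes at ascending addresses are 57 77.
Read back as little-endian, the first byte is least significant, giving 0x7757.
0x7757 = 30551.

30551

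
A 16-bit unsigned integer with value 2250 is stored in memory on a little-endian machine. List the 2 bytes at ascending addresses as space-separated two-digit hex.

2250 in hexadecimal, padded to 16 bits, is 0x08CA.
Split into bytes (most-significant first): 08 CA.
In little-endian order the low byte comes first in memory.
So at ascending addresses the bytes are CA 08.

CA 08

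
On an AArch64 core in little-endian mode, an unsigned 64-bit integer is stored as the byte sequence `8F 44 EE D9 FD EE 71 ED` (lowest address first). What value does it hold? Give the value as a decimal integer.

In little-endian order the low byte comes first in memory.
Reassemble most-significant byte first: ED 71 EE FD D9 EE 44 8F → 0xED71EEFDD9EE448F.
0xED71EEFDD9EE448F = 17109719233407632527.

17109719233407632527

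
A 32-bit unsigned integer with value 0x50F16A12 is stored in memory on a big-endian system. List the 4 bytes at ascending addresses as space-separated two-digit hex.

50 F1 6A 12

Split into bytes (most-significant first): 50 F1 6A 12.
Big-endian stores the most-significant byte at the lowest address.
So the memory order matches the most-significant-first order: 50 F1 6A 12.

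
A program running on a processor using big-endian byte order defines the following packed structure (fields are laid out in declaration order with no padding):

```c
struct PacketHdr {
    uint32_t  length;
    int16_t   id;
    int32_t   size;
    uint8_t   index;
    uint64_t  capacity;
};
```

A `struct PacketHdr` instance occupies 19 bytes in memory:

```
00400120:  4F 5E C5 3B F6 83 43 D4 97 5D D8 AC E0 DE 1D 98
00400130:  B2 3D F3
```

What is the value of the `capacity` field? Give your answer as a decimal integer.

`capacity` follows `length` (4 B), `id` (2 B), `size` (4 B), `index` (1 B), so it starts at offset 4 + 2 + 4 + 1 = 11 and occupies 8 bytes.
Bytes at offsets 11..18: AC E0 DE 1D 98 B2 3D F3.
Big-endian: lowest address holds the most-significant byte.
The bytes are already most-significant first: 0xACE0DE1D98B23DF3.
0xACE0DE1D98B23DF3 = 12457200788004027891.

12457200788004027891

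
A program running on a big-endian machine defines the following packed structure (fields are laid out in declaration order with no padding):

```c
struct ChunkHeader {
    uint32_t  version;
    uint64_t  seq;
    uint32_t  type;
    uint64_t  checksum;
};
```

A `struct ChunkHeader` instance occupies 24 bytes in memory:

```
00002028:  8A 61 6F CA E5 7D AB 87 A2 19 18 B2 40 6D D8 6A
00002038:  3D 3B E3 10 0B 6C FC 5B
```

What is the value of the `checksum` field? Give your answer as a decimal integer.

4412369917990206555

`checksum` follows `version` (4 B), `seq` (8 B), `type` (4 B), so it starts at offset 4 + 8 + 4 = 16 and occupies 8 bytes.
Bytes at offsets 16..23: 3D 3B E3 10 0B 6C FC 5B.
Big-endian stores the most-significant byte at the lowest address.
The bytes are already most-significant first: 0x3D3BE3100B6CFC5B.
0x3D3BE3100B6CFC5B = 4412369917990206555.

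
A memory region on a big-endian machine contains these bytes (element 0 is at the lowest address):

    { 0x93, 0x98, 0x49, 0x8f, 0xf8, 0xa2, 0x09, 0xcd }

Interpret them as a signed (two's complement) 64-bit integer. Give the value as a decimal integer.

In big-endian order the high byte comes first in memory.
The bytes are already most-significant first: 0x9398498FF8A209CD.
Top bit is set, so as a signed 64-bit value this is 0x9398498FF8A209CD − 2^64 = -7811412670973605427.

-7811412670973605427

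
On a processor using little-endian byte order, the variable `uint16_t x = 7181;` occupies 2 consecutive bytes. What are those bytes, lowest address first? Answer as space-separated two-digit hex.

7181 in hexadecimal, padded to 16 bits, is 0x1C0D.
Split into bytes (most-significant first): 1C 0D.
Little-endian: lowest address holds the least-significant byte.
So at ascending addresses the bytes are 0D 1C.

0D 1C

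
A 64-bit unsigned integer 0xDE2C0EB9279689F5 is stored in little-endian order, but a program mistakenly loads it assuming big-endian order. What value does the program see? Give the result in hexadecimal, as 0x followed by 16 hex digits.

Stored little-endian, the bytes at ascending addresses are F5 89 96 27 B9 0E 2C DE.
Read back as big-endian, the last byte is least significant, giving 0xF5899627B90E2CDE.

0xF5899627B90E2CDE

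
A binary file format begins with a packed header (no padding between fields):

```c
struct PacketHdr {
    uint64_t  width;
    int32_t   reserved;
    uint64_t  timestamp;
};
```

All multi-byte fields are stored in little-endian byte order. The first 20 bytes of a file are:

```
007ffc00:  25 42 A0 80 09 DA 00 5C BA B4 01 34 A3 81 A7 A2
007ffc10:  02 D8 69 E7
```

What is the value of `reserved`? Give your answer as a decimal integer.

`reserved` follows `width` (8 bytes), so it starts at byte offset 8 and occupies 4 bytes.
Bytes at offsets 8..11: BA B4 01 34.
Little-endian: lowest address holds the least-significant byte.
Reassemble most-significant byte first: 34 01 B4 BA → 0x3401B4BA.
0x3401B4BA = 872527034.

872527034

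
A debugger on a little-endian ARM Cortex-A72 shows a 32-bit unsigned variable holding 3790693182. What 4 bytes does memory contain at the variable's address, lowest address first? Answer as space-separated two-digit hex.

3E 63 F1 E1

3790693182 in hexadecimal, padded to 32 bits, is 0xE1F1633E.
Split into bytes (most-significant first): E1 F1 63 3E.
Little-endian: lowest address holds the least-significant byte.
So at ascending addresses the bytes are 3E 63 F1 E1.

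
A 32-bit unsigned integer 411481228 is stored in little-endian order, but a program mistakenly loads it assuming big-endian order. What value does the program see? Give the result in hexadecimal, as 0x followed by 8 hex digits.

0x8CB48618

411481228 in 32-bit hexadecimal is 0x1886B48C.
Stored little-endian, the bytes at ascending addresses are 8C B4 86 18.
Read back as big-endian, the last byte is least significant, giving 0x8CB48618.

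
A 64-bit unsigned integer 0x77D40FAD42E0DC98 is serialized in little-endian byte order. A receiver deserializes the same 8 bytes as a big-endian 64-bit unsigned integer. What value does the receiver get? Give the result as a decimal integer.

11014925365617349751

Stored little-endian, the bytes at ascending addresses are 98 DC E0 42 AD 0F D4 77.
Read back as big-endian, the last byte is least significant, giving 0x98DCE042AD0FD477.
0x98DCE042AD0FD477 = 11014925365617349751.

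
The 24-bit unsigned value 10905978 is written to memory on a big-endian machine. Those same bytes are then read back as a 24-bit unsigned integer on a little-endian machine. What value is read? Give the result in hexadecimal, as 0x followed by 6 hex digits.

0x7A69A6

10905978 in 24-bit hexadecimal is 0xA6697A.
Stored big-endian, the bytes at ascending addresses are A6 69 7A.
Read back as little-endian, the first byte is least significant, giving 0x7A69A6.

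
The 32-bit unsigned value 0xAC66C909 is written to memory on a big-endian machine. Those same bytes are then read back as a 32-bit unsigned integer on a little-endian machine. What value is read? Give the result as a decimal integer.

Stored big-endian, the bytes at ascending addresses are AC 66 C9 09.
Read back as little-endian, the first byte is least significant, giving 0x09C966AC.
0x09C966AC = 164193964.

164193964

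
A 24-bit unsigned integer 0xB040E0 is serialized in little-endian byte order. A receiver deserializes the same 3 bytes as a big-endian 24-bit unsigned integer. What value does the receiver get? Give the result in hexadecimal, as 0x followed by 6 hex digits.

0xE040B0

Stored little-endian, the bytes at ascending addresses are E0 40 B0.
Read back as big-endian, the last byte is least significant, giving 0xE040B0.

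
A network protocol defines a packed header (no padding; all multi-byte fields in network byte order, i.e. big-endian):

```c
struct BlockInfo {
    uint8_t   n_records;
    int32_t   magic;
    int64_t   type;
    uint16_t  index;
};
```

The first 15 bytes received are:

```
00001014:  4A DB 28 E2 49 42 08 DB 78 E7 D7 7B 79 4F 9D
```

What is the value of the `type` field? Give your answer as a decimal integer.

`type` follows `n_records` (1 B), `magic` (4 B), so it starts at offset 1 + 4 = 5 and occupies 8 bytes.
Bytes at offsets 5..12: 42 08 DB 78 E7 D7 7B 79.
Big-endian: lowest address holds the most-significant byte.
The bytes are already most-significant first: 0x4208DB78E7D77B79.
0x4208DB78E7D77B79 = 4758294318649146233.

4758294318649146233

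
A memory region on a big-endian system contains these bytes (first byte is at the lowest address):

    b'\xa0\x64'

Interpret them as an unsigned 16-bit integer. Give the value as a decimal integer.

In big-endian order the high byte comes first in memory.
The bytes are already most-significant first: 0xA064.
0xA064 = 41060.

41060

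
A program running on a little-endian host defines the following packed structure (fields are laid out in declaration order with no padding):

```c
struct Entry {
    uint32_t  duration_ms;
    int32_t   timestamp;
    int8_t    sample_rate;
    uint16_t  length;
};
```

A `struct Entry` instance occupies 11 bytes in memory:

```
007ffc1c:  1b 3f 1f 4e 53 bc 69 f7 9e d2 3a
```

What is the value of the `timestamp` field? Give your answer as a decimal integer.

`timestamp` follows `duration_ms` (4 bytes), so it starts at byte offset 4 and occupies 4 bytes.
Bytes at offsets 4..7: 53 BC 69 F7.
Little-endian: lowest address holds the least-significant byte.
Reassemble most-significant byte first: F7 69 BC 53 → 0xF769BC53.
Top bit is set, so as a signed 32-bit value this is 0xF769BC53 − 2^32 = -144065453.

-144065453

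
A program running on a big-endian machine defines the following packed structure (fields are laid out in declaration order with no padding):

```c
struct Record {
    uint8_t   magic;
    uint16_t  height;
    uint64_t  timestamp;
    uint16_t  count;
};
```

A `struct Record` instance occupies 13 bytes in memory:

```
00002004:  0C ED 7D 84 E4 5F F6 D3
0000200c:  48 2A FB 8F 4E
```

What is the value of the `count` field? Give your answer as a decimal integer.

36686

`count` follows `magic` (1 B), `height` (2 B), `timestamp` (8 B), so it starts at offset 1 + 2 + 8 = 11 and occupies 2 bytes.
Bytes at offsets 11..12: 8F 4E.
In big-endian order the high byte comes first in memory.
The bytes are already most-significant first: 0x8F4E.
0x8F4E = 36686.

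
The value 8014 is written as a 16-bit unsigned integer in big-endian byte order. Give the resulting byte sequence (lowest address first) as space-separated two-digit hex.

1F 4E

8014 in hexadecimal, padded to 16 bits, is 0x1F4E.
Split into bytes (most-significant first): 1F 4E.
Big-endian: lowest address holds the most-significant byte.
So the memory order matches the most-significant-first order: 1F 4E.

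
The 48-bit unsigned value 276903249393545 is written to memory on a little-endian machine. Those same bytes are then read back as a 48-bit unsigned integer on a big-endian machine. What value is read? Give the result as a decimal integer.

276903249393545 in 48-bit hexadecimal is 0xFBD78FD13789.
Stored little-endian, the bytes at ascending addresses are 89 37 D1 8F D7 FB.
Read back as big-endian, the last byte is least significant, giving 0x8937D18FD7FB.
0x8937D18FD7FB = 150872832071675.

150872832071675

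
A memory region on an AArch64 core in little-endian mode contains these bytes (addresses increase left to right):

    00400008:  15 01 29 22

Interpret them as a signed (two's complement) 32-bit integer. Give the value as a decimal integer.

In little-endian order the low byte comes first in memory.
Reassemble most-significant byte first: 22 29 01 15 → 0x22290115.
0x22290115 = 573112597.

573112597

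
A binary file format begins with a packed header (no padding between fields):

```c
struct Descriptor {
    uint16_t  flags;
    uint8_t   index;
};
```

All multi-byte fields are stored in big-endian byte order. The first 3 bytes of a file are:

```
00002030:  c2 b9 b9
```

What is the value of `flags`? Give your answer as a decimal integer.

49849

`flags` is the first field, at byte offset 0, occupying 2 bytes.
Bytes at offsets 0..1: C2 B9.
Big-endian: lowest address holds the most-significant byte.
The bytes are already most-significant first: 0xC2B9.
0xC2B9 = 49849.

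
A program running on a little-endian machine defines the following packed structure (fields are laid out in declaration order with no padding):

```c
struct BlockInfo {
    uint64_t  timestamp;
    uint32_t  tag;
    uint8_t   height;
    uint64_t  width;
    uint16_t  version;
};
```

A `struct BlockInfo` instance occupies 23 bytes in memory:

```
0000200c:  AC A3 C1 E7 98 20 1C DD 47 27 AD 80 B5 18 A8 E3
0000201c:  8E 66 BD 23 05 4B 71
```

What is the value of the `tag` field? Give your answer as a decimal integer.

`tag` follows `timestamp` (8 bytes), so it starts at byte offset 8 and occupies 4 bytes.
Bytes at offsets 8..11: 47 27 AD 80.
Little-endian: lowest address holds the least-significant byte.
Reassemble most-significant byte first: 80 AD 27 47 → 0x80AD2747.
0x80AD2747 = 2158831431.

2158831431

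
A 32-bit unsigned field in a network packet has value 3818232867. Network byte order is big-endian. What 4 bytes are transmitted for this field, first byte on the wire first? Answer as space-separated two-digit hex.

3818232867 in hexadecimal, padded to 32 bits, is 0xE3959C23.
Split into bytes (most-significant first): E3 95 9C 23.
In big-endian order the high byte comes first in memory.
So the memory order matches the most-significant-first order: E3 95 9C 23.

E3 95 9C 23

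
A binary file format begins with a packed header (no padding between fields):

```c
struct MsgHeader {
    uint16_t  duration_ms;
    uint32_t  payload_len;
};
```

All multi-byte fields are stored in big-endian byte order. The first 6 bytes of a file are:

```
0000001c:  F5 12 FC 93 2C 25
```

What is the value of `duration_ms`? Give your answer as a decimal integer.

`duration_ms` is the first field, at byte offset 0, occupying 2 bytes.
Bytes at offsets 0..1: F5 12.
Big-endian stores the most-significant byte at the lowest address.
The bytes are already most-significant first: 0xF512.
0xF512 = 62738.

62738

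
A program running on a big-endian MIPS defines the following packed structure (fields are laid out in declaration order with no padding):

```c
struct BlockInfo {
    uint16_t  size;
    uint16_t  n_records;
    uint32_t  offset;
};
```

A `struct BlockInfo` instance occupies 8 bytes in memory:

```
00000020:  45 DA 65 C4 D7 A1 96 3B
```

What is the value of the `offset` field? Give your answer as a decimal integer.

3617691195

`offset` follows `size` (2 B), `n_records` (2 B), so it starts at offset 2 + 2 = 4 and occupies 4 bytes.
Bytes at offsets 4..7: D7 A1 96 3B.
In big-endian order the high byte comes first in memory.
The bytes are already most-significant first: 0xD7A1963B.
0xD7A1963B = 3617691195.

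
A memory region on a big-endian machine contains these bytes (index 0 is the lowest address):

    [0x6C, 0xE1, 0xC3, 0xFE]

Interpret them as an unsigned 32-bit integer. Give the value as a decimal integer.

1826735102

Big-endian stores the most-significant byte at the lowest address.
The bytes are already most-significant first: 0x6CE1C3FE.
0x6CE1C3FE = 1826735102.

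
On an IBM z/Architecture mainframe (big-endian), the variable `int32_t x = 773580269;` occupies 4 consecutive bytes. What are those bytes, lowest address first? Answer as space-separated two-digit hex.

2E 1B E5 ED

773580269 in hexadecimal, padded to 32 bits, is 0x2E1BE5ED.
Split into bytes (most-significant first): 2E 1B E5 ED.
In big-endian order the high byte comes first in memory.
So the memory order matches the most-significant-first order: 2E 1B E5 ED.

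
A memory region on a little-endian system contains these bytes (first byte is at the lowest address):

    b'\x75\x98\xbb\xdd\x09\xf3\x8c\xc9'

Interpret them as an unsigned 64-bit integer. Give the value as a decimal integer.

In little-endian order the low byte comes first in memory.
Reassemble most-significant byte first: C9 8C F3 09 DD BB 98 75 → 0xC98CF309DDBB9875.
0xC98CF309DDBB9875 = 14523250122063321205.

14523250122063321205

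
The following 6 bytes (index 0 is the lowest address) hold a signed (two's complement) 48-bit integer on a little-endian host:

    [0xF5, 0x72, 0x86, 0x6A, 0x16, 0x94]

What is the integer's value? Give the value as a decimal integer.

Little-endian stores the least-significant byte at the lowest address.
Reassemble most-significant byte first: 94 16 6A 86 72 F5 → 0x94166A8672F5.
Top bit is set, so as a signed 48-bit value this is 0x94166A8672F5 − 2^48 = -118650979323147.

-118650979323147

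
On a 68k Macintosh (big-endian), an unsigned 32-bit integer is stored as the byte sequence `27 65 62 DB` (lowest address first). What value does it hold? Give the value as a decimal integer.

660955867

In big-endian order the high byte comes first in memory.
The bytes are already most-significant first: 0x276562DB.
0x276562DB = 660955867.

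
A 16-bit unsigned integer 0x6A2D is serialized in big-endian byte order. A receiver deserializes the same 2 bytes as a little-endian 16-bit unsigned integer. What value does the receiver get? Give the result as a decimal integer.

11626

Stored big-endian, the bytes at ascending addresses are 6A 2D.
Read back as little-endian, the first byte is least significant, giving 0x2D6A.
0x2D6A = 11626.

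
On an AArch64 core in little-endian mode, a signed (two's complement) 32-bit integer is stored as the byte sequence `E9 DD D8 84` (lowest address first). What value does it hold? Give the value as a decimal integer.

Little-endian: lowest address holds the least-significant byte.
Reassemble most-significant byte first: 84 D8 DD E9 → 0x84D8DDE9.
Top bit is set, so as a signed 32-bit value this is 0x84D8DDE9 − 2^32 = -2066162199.

-2066162199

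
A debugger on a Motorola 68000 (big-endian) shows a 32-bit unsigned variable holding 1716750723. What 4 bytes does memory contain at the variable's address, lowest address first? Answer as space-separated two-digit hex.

1716750723 in hexadecimal, padded to 32 bits, is 0x66538983.
Split into bytes (most-significant first): 66 53 89 83.
In big-endian order the high byte comes first in memory.
So the memory order matches the most-significant-first order: 66 53 89 83.

66 53 89 83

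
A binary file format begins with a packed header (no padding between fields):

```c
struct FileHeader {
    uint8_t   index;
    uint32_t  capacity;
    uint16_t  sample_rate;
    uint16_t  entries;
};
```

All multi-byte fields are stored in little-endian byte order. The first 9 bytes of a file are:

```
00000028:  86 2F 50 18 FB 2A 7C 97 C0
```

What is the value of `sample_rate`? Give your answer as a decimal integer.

`sample_rate` follows `index` (1 B), `capacity` (4 B), so it starts at offset 1 + 4 = 5 and occupies 2 bytes.
Bytes at offsets 5..6: 2A 7C.
Little-endian: lowest address holds the least-significant byte.
Reassemble most-significant byte first: 7C 2A → 0x7C2A.
0x7C2A = 31786.

31786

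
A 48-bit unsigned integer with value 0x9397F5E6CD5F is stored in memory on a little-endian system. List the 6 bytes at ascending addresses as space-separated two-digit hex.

5F CD E6 F5 97 93

Split into bytes (most-significant first): 93 97 F5 E6 CD 5F.
Little-endian: lowest address holds the least-significant byte.
So at ascending addresses the bytes are 5F CD E6 F5 97 93.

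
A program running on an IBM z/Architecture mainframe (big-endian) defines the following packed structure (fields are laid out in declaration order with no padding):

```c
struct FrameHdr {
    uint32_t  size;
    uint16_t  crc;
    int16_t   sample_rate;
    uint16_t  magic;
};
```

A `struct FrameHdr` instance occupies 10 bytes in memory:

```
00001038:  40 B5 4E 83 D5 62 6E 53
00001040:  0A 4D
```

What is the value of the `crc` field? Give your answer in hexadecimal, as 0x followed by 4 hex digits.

0xD562

`crc` follows `size` (4 bytes), so it starts at byte offset 4 and occupies 2 bytes.
Bytes at offsets 4..5: D5 62.
Big-endian: lowest address holds the most-significant byte.
The bytes are already most-significant first: 0xD562.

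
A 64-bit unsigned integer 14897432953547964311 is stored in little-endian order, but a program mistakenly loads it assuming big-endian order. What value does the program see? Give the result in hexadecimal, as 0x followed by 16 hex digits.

14897432953547964311 in 64-bit hexadecimal is 0xCEBE50575D6CBF97.
Stored little-endian, the bytes at ascending addresses are 97 BF 6C 5D 57 50 BE CE.
Read back as big-endian, the last byte is least significant, giving 0x97BF6C5D5750BECE.

0x97BF6C5D5750BECE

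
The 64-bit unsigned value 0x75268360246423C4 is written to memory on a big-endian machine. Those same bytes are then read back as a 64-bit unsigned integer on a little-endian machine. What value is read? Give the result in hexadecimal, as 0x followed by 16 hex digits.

0xC423642460832675

Stored big-endian, the bytes at ascending addresses are 75 26 83 60 24 64 23 C4.
Read back as little-endian, the first byte is least significant, giving 0xC423642460832675.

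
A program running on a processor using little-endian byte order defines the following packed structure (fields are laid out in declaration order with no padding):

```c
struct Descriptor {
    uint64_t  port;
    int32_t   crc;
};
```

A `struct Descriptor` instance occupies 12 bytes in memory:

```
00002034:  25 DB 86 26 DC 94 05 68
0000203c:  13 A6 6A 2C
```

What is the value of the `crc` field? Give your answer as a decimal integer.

745186835

`crc` follows `port` (8 bytes), so it starts at byte offset 8 and occupies 4 bytes.
Bytes at offsets 8..11: 13 A6 6A 2C.
In little-endian order the low byte comes first in memory.
Reassemble most-significant byte first: 2C 6A A6 13 → 0x2C6AA613.
0x2C6AA613 = 745186835.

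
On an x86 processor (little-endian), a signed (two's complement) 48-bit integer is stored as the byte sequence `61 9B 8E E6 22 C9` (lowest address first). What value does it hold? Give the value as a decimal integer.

Little-endian: lowest address holds the least-significant byte.
Reassemble most-significant byte first: C9 22 E6 8E 9B 61 → 0xC922E68E9B61.
Top bit is set, so as a signed 48-bit value this is 0xC922E68E9B61 − 2^48 = -60323242534047.

-60323242534047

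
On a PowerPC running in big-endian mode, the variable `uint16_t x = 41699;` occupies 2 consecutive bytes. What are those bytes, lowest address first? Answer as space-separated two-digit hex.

41699 in hexadecimal, padded to 16 bits, is 0xA2E3.
Split into bytes (most-significant first): A2 E3.
In big-endian order the high byte comes first in memory.
So the memory order matches the most-significant-first order: A2 E3.

A2 E3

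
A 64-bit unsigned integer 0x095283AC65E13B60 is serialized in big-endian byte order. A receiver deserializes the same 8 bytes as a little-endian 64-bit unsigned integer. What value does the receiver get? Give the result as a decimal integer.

6934383878069244425

Stored big-endian, the bytes at ascending addresses are 09 52 83 AC 65 E1 3B 60.
Read back as little-endian, the first byte is least significant, giving 0x603BE165AC835209.
0x603BE165AC835209 = 6934383878069244425.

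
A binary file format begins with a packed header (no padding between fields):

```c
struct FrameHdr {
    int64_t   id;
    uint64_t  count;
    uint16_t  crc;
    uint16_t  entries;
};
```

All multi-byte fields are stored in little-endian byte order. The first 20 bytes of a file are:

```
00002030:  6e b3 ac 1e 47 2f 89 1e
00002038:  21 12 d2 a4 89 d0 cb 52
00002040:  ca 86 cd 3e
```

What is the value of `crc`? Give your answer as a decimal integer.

34506

`crc` follows `id` (8 B), `count` (8 B), so it starts at offset 8 + 8 = 16 and occupies 2 bytes.
Bytes at offsets 16..17: CA 86.
Little-endian stores the least-significant byte at the lowest address.
Reassemble most-significant byte first: 86 CA → 0x86CA.
0x86CA = 34506.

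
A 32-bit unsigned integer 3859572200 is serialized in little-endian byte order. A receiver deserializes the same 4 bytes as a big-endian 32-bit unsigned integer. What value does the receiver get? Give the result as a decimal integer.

3859572200 in 32-bit hexadecimal is 0xE60C65E8.
Stored little-endian, the bytes at ascending addresses are E8 65 0C E6.
Read back as big-endian, the last byte is least significant, giving 0xE8650CE6.
0xE8650CE6 = 3898936550.

3898936550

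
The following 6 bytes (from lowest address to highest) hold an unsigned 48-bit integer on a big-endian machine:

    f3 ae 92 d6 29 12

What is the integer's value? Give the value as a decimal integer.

267931113367826

Big-endian stores the most-significant byte at the lowest address.
The bytes are already most-significant first: 0xF3AE92D62912.
0xF3AE92D62912 = 267931113367826.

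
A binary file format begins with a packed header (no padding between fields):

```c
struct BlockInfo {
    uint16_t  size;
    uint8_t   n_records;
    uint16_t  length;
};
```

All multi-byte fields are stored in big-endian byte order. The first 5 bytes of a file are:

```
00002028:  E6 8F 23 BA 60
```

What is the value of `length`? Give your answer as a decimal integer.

`length` follows `size` (2 B), `n_records` (1 B), so it starts at offset 2 + 1 = 3 and occupies 2 bytes.
Bytes at offsets 3..4: BA 60.
In big-endian order the high byte comes first in memory.
The bytes are already most-significant first: 0xBA60.
0xBA60 = 47712.

47712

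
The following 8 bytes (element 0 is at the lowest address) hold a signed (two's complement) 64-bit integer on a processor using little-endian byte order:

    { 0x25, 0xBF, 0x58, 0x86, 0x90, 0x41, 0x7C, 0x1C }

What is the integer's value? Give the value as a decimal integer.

2052587619159162661

Little-endian stores the least-significant byte at the lowest address.
Reassemble most-significant byte first: 1C 7C 41 90 86 58 BF 25 → 0x1C7C41908658BF25.
0x1C7C41908658BF25 = 2052587619159162661.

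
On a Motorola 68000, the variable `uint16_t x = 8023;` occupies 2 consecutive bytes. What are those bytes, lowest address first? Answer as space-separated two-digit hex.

1F 57

8023 in hexadecimal, padded to 16 bits, is 0x1F57.
Split into bytes (most-significant first): 1F 57.
Big-endian: lowest address holds the most-significant byte.
So the memory order matches the most-significant-first order: 1F 57.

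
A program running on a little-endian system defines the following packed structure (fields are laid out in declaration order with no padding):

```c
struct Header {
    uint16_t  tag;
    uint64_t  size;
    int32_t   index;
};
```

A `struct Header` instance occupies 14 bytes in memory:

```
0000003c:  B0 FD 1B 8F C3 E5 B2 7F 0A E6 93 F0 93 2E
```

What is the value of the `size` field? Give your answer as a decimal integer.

`size` follows `tag` (2 bytes), so it starts at byte offset 2 and occupies 8 bytes.
Bytes at offsets 2..9: 1B 8F C3 E5 B2 7F 0A E6.
Little-endian: lowest address holds the least-significant byte.
Reassemble most-significant byte first: E6 0A 7F B2 E5 C3 8F 1B → 0xE60A7FB2E5C38F1B.
0xE60A7FB2E5C38F1B = 16576201784826236699.

16576201784826236699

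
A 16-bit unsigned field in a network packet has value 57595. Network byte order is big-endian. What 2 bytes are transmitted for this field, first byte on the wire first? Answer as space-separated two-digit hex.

E0 FB

57595 in hexadecimal, padded to 16 bits, is 0xE0FB.
Split into bytes (most-significant first): E0 FB.
In big-endian order the high byte comes first in memory.
So the memory order matches the most-significant-first order: E0 FB.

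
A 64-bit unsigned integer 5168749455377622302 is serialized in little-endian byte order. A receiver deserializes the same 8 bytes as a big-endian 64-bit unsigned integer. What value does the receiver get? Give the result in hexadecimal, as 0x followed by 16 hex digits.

5168749455377622302 in 64-bit hexadecimal is 0x47BB163E94C6E51E.
Stored little-endian, the bytes at ascending addresses are 1E E5 C6 94 3E 16 BB 47.
Read back as big-endian, the last byte is least significant, giving 0x1EE5C6943E16BB47.

0x1EE5C6943E16BB47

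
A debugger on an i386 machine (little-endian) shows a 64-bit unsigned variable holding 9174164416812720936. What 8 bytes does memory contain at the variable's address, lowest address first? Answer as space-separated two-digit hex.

28 A3 26 27 EE 2D 51 7F

9174164416812720936 in hexadecimal, padded to 64 bits, is 0x7F512DEE2726A328.
Split into bytes (most-significant first): 7F 51 2D EE 27 26 A3 28.
In little-endian order the low byte comes first in memory.
So at ascending addresses the bytes are 28 A3 26 27 EE 2D 51 7F.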